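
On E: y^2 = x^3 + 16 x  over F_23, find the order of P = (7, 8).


Compute successive multiples of P until we hit O:
  1P = (7, 8)
  2P = (18, 5)
  3P = (11, 14)
  4P = (13, 6)
  5P = (21, 12)
  6P = (4, 6)
  7P = (15, 2)
  8P = (3, 12)
  ... (continuing to 24P)
  24P = O

ord(P) = 24


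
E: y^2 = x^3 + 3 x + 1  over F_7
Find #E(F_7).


For each x in F_7, count y with y^2 = x^3 + 3 x + 1 mod 7:
  x = 0: RHS = 1, y in [1, 6]  -> 2 point(s)
  x = 2: RHS = 1, y in [1, 6]  -> 2 point(s)
  x = 3: RHS = 2, y in [3, 4]  -> 2 point(s)
  x = 4: RHS = 0, y in [0]  -> 1 point(s)
  x = 5: RHS = 1, y in [1, 6]  -> 2 point(s)
  x = 6: RHS = 4, y in [2, 5]  -> 2 point(s)
Affine points: 11. Add the point at infinity: total = 12.

#E(F_7) = 12


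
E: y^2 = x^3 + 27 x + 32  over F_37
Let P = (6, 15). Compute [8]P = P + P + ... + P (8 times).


k = 8 = 1000_2 (binary, LSB first: 0001)
Double-and-add from P = (6, 15):
  bit 0 = 0: acc unchanged = O
  bit 1 = 0: acc unchanged = O
  bit 2 = 0: acc unchanged = O
  bit 3 = 1: acc = O + (20, 32) = (20, 32)

8P = (20, 32)


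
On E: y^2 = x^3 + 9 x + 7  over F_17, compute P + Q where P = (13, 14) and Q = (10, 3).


P != Q, so use the chord formula.
s = (y2 - y1) / (x2 - x1) = (6) / (14) mod 17 = 15
x3 = s^2 - x1 - x2 mod 17 = 15^2 - 13 - 10 = 15
y3 = s (x1 - x3) - y1 mod 17 = 15 * (13 - 15) - 14 = 7

P + Q = (15, 7)


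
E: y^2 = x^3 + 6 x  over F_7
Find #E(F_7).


For each x in F_7, count y with y^2 = x^3 + 6 x + 0 mod 7:
  x = 0: RHS = 0, y in [0]  -> 1 point(s)
  x = 1: RHS = 0, y in [0]  -> 1 point(s)
  x = 4: RHS = 4, y in [2, 5]  -> 2 point(s)
  x = 5: RHS = 1, y in [1, 6]  -> 2 point(s)
  x = 6: RHS = 0, y in [0]  -> 1 point(s)
Affine points: 7. Add the point at infinity: total = 8.

#E(F_7) = 8


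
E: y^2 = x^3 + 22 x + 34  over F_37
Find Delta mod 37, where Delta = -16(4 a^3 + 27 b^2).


4 a^3 + 27 b^2 = 4*22^3 + 27*34^2 = 42592 + 31212 = 73804
Delta = -16 * (73804) = -1180864
Delta mod 37 = 28

Delta = 28 (mod 37)


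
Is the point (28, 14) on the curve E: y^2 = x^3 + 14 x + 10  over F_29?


Check whether y^2 = x^3 + 14 x + 10 (mod 29) for (x, y) = (28, 14).
LHS: y^2 = 14^2 mod 29 = 22
RHS: x^3 + 14 x + 10 = 28^3 + 14*28 + 10 mod 29 = 24
LHS != RHS

No, not on the curve


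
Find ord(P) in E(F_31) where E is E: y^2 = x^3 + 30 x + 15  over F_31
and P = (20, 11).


Compute successive multiples of P until we hit O:
  1P = (20, 11)
  2P = (24, 19)
  3P = (22, 16)
  4P = (3, 16)
  5P = (26, 9)
  6P = (23, 21)
  7P = (6, 15)
  8P = (19, 2)
  ... (continuing to 25P)
  25P = O

ord(P) = 25


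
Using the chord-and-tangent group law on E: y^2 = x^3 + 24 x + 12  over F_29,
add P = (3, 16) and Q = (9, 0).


P != Q, so use the chord formula.
s = (y2 - y1) / (x2 - x1) = (13) / (6) mod 29 = 7
x3 = s^2 - x1 - x2 mod 29 = 7^2 - 3 - 9 = 8
y3 = s (x1 - x3) - y1 mod 29 = 7 * (3 - 8) - 16 = 7

P + Q = (8, 7)


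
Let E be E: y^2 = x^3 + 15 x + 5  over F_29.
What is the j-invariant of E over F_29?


Delta = -16(4 a^3 + 27 b^2) mod 29 = 9
-1728 * (4 a)^3 = -1728 * (4*15)^3 mod 29 = 9
j = 9 * 9^(-1) mod 29 = 1

j = 1 (mod 29)


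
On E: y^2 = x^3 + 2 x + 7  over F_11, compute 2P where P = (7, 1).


Doubling: s = (3 x1^2 + a) / (2 y1)
s = (3*7^2 + 2) / (2*1) mod 11 = 3
x3 = s^2 - 2 x1 mod 11 = 3^2 - 2*7 = 6
y3 = s (x1 - x3) - y1 mod 11 = 3 * (7 - 6) - 1 = 2

2P = (6, 2)


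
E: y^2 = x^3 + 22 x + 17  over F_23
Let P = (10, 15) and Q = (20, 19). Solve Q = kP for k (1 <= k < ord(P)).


Enumerate multiples of P until we hit Q = (20, 19):
  1P = (10, 15)
  2P = (3, 8)
  3P = (11, 7)
  4P = (20, 19)
Match found at i = 4.

k = 4


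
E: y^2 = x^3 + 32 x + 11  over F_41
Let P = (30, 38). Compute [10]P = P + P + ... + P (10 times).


k = 10 = 1010_2 (binary, LSB first: 0101)
Double-and-add from P = (30, 38):
  bit 0 = 0: acc unchanged = O
  bit 1 = 1: acc = O + (18, 33) = (18, 33)
  bit 2 = 0: acc unchanged = (18, 33)
  bit 3 = 1: acc = (18, 33) + (12, 27) = (12, 14)

10P = (12, 14)


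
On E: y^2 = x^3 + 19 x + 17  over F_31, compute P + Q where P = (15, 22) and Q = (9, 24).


P != Q, so use the chord formula.
s = (y2 - y1) / (x2 - x1) = (2) / (25) mod 31 = 10
x3 = s^2 - x1 - x2 mod 31 = 10^2 - 15 - 9 = 14
y3 = s (x1 - x3) - y1 mod 31 = 10 * (15 - 14) - 22 = 19

P + Q = (14, 19)


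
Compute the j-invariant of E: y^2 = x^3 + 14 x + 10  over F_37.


Delta = -16(4 a^3 + 27 b^2) mod 37 = 2
-1728 * (4 a)^3 = -1728 * (4*14)^3 mod 37 = 6
j = 6 * 2^(-1) mod 37 = 3

j = 3 (mod 37)


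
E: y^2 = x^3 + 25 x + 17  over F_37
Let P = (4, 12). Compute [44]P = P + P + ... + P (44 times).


k = 44 = 101100_2 (binary, LSB first: 001101)
Double-and-add from P = (4, 12):
  bit 0 = 0: acc unchanged = O
  bit 1 = 0: acc unchanged = O
  bit 2 = 1: acc = O + (19, 32) = (19, 32)
  bit 3 = 1: acc = (19, 32) + (2, 1) = (32, 27)
  bit 4 = 0: acc unchanged = (32, 27)
  bit 5 = 1: acc = (32, 27) + (36, 18) = (18, 34)

44P = (18, 34)


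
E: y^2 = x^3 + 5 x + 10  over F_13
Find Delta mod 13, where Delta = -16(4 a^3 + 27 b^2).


4 a^3 + 27 b^2 = 4*5^3 + 27*10^2 = 500 + 2700 = 3200
Delta = -16 * (3200) = -51200
Delta mod 13 = 7

Delta = 7 (mod 13)


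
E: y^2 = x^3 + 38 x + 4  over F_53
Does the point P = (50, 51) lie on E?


Check whether y^2 = x^3 + 38 x + 4 (mod 53) for (x, y) = (50, 51).
LHS: y^2 = 51^2 mod 53 = 4
RHS: x^3 + 38 x + 4 = 50^3 + 38*50 + 4 mod 53 = 22
LHS != RHS

No, not on the curve


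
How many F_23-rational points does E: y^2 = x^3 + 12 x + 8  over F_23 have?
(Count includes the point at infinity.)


For each x in F_23, count y with y^2 = x^3 + 12 x + 8 mod 23:
  x = 0: RHS = 8, y in [10, 13]  -> 2 point(s)
  x = 3: RHS = 2, y in [5, 18]  -> 2 point(s)
  x = 5: RHS = 9, y in [3, 20]  -> 2 point(s)
  x = 8: RHS = 18, y in [8, 15]  -> 2 point(s)
  x = 10: RHS = 1, y in [1, 22]  -> 2 point(s)
  x = 16: RHS = 18, y in [8, 15]  -> 2 point(s)
  x = 22: RHS = 18, y in [8, 15]  -> 2 point(s)
Affine points: 14. Add the point at infinity: total = 15.

#E(F_23) = 15


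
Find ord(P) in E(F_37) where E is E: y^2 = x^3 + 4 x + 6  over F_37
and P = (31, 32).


Compute successive multiples of P until we hit O:
  1P = (31, 32)
  2P = (22, 30)
  3P = (11, 30)
  4P = (5, 15)
  5P = (4, 7)
  6P = (36, 36)
  7P = (18, 8)
  8P = (26, 0)
  ... (continuing to 16P)
  16P = O

ord(P) = 16


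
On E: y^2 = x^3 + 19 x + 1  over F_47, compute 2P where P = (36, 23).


Doubling: s = (3 x1^2 + a) / (2 y1)
s = (3*36^2 + 19) / (2*23) mod 47 = 41
x3 = s^2 - 2 x1 mod 47 = 41^2 - 2*36 = 11
y3 = s (x1 - x3) - y1 mod 47 = 41 * (36 - 11) - 23 = 15

2P = (11, 15)


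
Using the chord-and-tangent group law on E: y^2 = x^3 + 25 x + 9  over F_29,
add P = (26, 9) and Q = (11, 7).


P != Q, so use the chord formula.
s = (y2 - y1) / (x2 - x1) = (27) / (14) mod 29 = 4
x3 = s^2 - x1 - x2 mod 29 = 4^2 - 26 - 11 = 8
y3 = s (x1 - x3) - y1 mod 29 = 4 * (26 - 8) - 9 = 5

P + Q = (8, 5)


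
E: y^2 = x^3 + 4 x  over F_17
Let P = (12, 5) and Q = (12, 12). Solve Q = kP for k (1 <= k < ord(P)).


Enumerate multiples of P until we hit Q = (12, 12):
  1P = (12, 5)
  2P = (9, 0)
  3P = (12, 12)
Match found at i = 3.

k = 3


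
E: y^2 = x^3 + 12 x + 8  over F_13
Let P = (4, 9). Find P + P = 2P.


Doubling: s = (3 x1^2 + a) / (2 y1)
s = (3*4^2 + 12) / (2*9) mod 13 = 12
x3 = s^2 - 2 x1 mod 13 = 12^2 - 2*4 = 6
y3 = s (x1 - x3) - y1 mod 13 = 12 * (4 - 6) - 9 = 6

2P = (6, 6)


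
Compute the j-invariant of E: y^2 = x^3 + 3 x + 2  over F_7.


Delta = -16(4 a^3 + 27 b^2) mod 7 = 2
-1728 * (4 a)^3 = -1728 * (4*3)^3 mod 7 = 6
j = 6 * 2^(-1) mod 7 = 3

j = 3 (mod 7)


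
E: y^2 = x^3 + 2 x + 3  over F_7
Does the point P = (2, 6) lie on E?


Check whether y^2 = x^3 + 2 x + 3 (mod 7) for (x, y) = (2, 6).
LHS: y^2 = 6^2 mod 7 = 1
RHS: x^3 + 2 x + 3 = 2^3 + 2*2 + 3 mod 7 = 1
LHS = RHS

Yes, on the curve


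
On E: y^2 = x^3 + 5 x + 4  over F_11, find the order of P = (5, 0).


Compute successive multiples of P until we hit O:
  1P = (5, 0)
  2P = O

ord(P) = 2


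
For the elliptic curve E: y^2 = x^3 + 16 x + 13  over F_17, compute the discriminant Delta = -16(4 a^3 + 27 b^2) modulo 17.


4 a^3 + 27 b^2 = 4*16^3 + 27*13^2 = 16384 + 4563 = 20947
Delta = -16 * (20947) = -335152
Delta mod 17 = 3

Delta = 3 (mod 17)


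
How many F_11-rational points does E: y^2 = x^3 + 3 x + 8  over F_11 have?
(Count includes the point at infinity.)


For each x in F_11, count y with y^2 = x^3 + 3 x + 8 mod 11:
  x = 1: RHS = 1, y in [1, 10]  -> 2 point(s)
  x = 2: RHS = 0, y in [0]  -> 1 point(s)
  x = 3: RHS = 0, y in [0]  -> 1 point(s)
  x = 5: RHS = 5, y in [4, 7]  -> 2 point(s)
  x = 6: RHS = 0, y in [0]  -> 1 point(s)
  x = 7: RHS = 9, y in [3, 8]  -> 2 point(s)
  x = 8: RHS = 5, y in [4, 7]  -> 2 point(s)
  x = 9: RHS = 5, y in [4, 7]  -> 2 point(s)
  x = 10: RHS = 4, y in [2, 9]  -> 2 point(s)
Affine points: 15. Add the point at infinity: total = 16.

#E(F_11) = 16


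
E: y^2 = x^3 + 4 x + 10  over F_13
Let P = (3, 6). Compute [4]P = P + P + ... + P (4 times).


k = 4 = 100_2 (binary, LSB first: 001)
Double-and-add from P = (3, 6):
  bit 0 = 0: acc unchanged = O
  bit 1 = 0: acc unchanged = O
  bit 2 = 1: acc = O + (2, 0) = (2, 0)

4P = (2, 0)


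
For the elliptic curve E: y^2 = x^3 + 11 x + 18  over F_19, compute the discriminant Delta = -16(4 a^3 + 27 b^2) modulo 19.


4 a^3 + 27 b^2 = 4*11^3 + 27*18^2 = 5324 + 8748 = 14072
Delta = -16 * (14072) = -225152
Delta mod 19 = 17

Delta = 17 (mod 19)


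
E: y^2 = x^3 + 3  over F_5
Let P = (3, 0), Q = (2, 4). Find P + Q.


P != Q, so use the chord formula.
s = (y2 - y1) / (x2 - x1) = (4) / (4) mod 5 = 1
x3 = s^2 - x1 - x2 mod 5 = 1^2 - 3 - 2 = 1
y3 = s (x1 - x3) - y1 mod 5 = 1 * (3 - 1) - 0 = 2

P + Q = (1, 2)


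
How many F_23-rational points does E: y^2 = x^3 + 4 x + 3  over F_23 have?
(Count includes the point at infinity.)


For each x in F_23, count y with y^2 = x^3 + 4 x + 3 mod 23:
  x = 0: RHS = 3, y in [7, 16]  -> 2 point(s)
  x = 1: RHS = 8, y in [10, 13]  -> 2 point(s)
  x = 6: RHS = 13, y in [6, 17]  -> 2 point(s)
  x = 7: RHS = 6, y in [11, 12]  -> 2 point(s)
  x = 8: RHS = 18, y in [8, 15]  -> 2 point(s)
  x = 9: RHS = 9, y in [3, 20]  -> 2 point(s)
  x = 10: RHS = 8, y in [10, 13]  -> 2 point(s)
  x = 12: RHS = 8, y in [10, 13]  -> 2 point(s)
  x = 16: RHS = 0, y in [0]  -> 1 point(s)
  x = 17: RHS = 16, y in [4, 19]  -> 2 point(s)
Affine points: 19. Add the point at infinity: total = 20.

#E(F_23) = 20


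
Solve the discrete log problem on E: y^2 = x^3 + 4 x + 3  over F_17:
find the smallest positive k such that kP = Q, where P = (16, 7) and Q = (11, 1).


Enumerate multiples of P until we hit Q = (11, 1):
  1P = (16, 7)
  2P = (15, 2)
  3P = (11, 1)
Match found at i = 3.

k = 3


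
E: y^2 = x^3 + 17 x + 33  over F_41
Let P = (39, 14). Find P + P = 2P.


Doubling: s = (3 x1^2 + a) / (2 y1)
s = (3*39^2 + 17) / (2*14) mod 41 = 23
x3 = s^2 - 2 x1 mod 41 = 23^2 - 2*39 = 0
y3 = s (x1 - x3) - y1 mod 41 = 23 * (39 - 0) - 14 = 22

2P = (0, 22)


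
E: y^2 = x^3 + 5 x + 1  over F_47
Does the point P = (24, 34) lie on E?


Check whether y^2 = x^3 + 5 x + 1 (mod 47) for (x, y) = (24, 34).
LHS: y^2 = 34^2 mod 47 = 28
RHS: x^3 + 5 x + 1 = 24^3 + 5*24 + 1 mod 47 = 33
LHS != RHS

No, not on the curve


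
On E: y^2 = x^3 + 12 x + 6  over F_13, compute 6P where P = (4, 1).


k = 6 = 110_2 (binary, LSB first: 011)
Double-and-add from P = (4, 1):
  bit 0 = 0: acc unchanged = O
  bit 1 = 1: acc = O + (8, 9) = (8, 9)
  bit 2 = 1: acc = (8, 9) + (7, 11) = (2, 5)

6P = (2, 5)


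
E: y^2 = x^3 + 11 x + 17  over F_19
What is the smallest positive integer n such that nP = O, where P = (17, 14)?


Compute successive multiples of P until we hit O:
  1P = (17, 14)
  2P = (11, 14)
  3P = (10, 5)
  4P = (8, 3)
  5P = (3, 1)
  6P = (5, 8)
  7P = (2, 3)
  8P = (4, 12)
  ... (continuing to 28P)
  28P = O

ord(P) = 28


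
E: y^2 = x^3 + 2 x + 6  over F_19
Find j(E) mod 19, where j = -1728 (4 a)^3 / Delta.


Delta = -16(4 a^3 + 27 b^2) mod 19 = 10
-1728 * (4 a)^3 = -1728 * (4*2)^3 mod 19 = 18
j = 18 * 10^(-1) mod 19 = 17

j = 17 (mod 19)


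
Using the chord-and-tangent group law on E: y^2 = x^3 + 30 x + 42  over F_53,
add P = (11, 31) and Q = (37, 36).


P != Q, so use the chord formula.
s = (y2 - y1) / (x2 - x1) = (5) / (26) mod 53 = 43
x3 = s^2 - x1 - x2 mod 53 = 43^2 - 11 - 37 = 52
y3 = s (x1 - x3) - y1 mod 53 = 43 * (11 - 52) - 31 = 8

P + Q = (52, 8)


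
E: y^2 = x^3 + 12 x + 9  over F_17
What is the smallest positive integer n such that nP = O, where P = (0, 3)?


Compute successive multiples of P until we hit O:
  1P = (0, 3)
  2P = (4, 6)
  3P = (4, 11)
  4P = (0, 14)
  5P = O

ord(P) = 5


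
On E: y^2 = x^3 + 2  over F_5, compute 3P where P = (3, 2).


k = 3 = 11_2 (binary, LSB first: 11)
Double-and-add from P = (3, 2):
  bit 0 = 1: acc = O + (3, 2) = (3, 2)
  bit 1 = 1: acc = (3, 2) + (3, 3) = O

3P = O


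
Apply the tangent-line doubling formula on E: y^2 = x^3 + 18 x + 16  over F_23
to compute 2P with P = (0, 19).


Doubling: s = (3 x1^2 + a) / (2 y1)
s = (3*0^2 + 18) / (2*19) mod 23 = 15
x3 = s^2 - 2 x1 mod 23 = 15^2 - 2*0 = 18
y3 = s (x1 - x3) - y1 mod 23 = 15 * (0 - 18) - 19 = 10

2P = (18, 10)


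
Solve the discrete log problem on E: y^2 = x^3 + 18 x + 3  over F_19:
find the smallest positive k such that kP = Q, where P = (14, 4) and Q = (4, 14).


Enumerate multiples of P until we hit Q = (4, 14):
  1P = (14, 4)
  2P = (16, 6)
  3P = (9, 1)
  4P = (7, 4)
  5P = (17, 15)
  6P = (12, 16)
  7P = (10, 10)
  8P = (2, 16)
  9P = (4, 5)
  10P = (5, 16)
  11P = (6, 17)
  12P = (15, 0)
  13P = (6, 2)
  14P = (5, 3)
  15P = (4, 14)
Match found at i = 15.

k = 15


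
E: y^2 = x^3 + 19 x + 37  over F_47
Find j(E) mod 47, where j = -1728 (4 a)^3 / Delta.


Delta = -16(4 a^3 + 27 b^2) mod 47 = 44
-1728 * (4 a)^3 = -1728 * (4*19)^3 mod 47 = 3
j = 3 * 44^(-1) mod 47 = 46

j = 46 (mod 47)


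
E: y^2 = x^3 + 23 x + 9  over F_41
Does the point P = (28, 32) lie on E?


Check whether y^2 = x^3 + 23 x + 9 (mod 41) for (x, y) = (28, 32).
LHS: y^2 = 32^2 mod 41 = 40
RHS: x^3 + 23 x + 9 = 28^3 + 23*28 + 9 mod 41 = 14
LHS != RHS

No, not on the curve


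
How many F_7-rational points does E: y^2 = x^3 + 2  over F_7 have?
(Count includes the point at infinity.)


For each x in F_7, count y with y^2 = x^3 + 0 x + 2 mod 7:
  x = 0: RHS = 2, y in [3, 4]  -> 2 point(s)
  x = 3: RHS = 1, y in [1, 6]  -> 2 point(s)
  x = 5: RHS = 1, y in [1, 6]  -> 2 point(s)
  x = 6: RHS = 1, y in [1, 6]  -> 2 point(s)
Affine points: 8. Add the point at infinity: total = 9.

#E(F_7) = 9


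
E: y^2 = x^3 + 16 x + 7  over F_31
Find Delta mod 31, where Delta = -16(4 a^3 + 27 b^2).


4 a^3 + 27 b^2 = 4*16^3 + 27*7^2 = 16384 + 1323 = 17707
Delta = -16 * (17707) = -283312
Delta mod 31 = 28

Delta = 28 (mod 31)


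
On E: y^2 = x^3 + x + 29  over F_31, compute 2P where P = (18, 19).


k = 2 = 10_2 (binary, LSB first: 01)
Double-and-add from P = (18, 19):
  bit 0 = 0: acc unchanged = O
  bit 1 = 1: acc = O + (3, 20) = (3, 20)

2P = (3, 20)


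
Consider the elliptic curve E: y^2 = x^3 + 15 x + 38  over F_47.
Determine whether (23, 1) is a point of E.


Check whether y^2 = x^3 + 15 x + 38 (mod 47) for (x, y) = (23, 1).
LHS: y^2 = 1^2 mod 47 = 1
RHS: x^3 + 15 x + 38 = 23^3 + 15*23 + 38 mod 47 = 1
LHS = RHS

Yes, on the curve


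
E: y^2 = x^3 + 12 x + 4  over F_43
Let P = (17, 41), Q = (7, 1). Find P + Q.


P != Q, so use the chord formula.
s = (y2 - y1) / (x2 - x1) = (3) / (33) mod 43 = 4
x3 = s^2 - x1 - x2 mod 43 = 4^2 - 17 - 7 = 35
y3 = s (x1 - x3) - y1 mod 43 = 4 * (17 - 35) - 41 = 16

P + Q = (35, 16)


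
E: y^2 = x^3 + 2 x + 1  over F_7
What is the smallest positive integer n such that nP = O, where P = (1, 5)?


Compute successive multiples of P until we hit O:
  1P = (1, 5)
  2P = (0, 6)
  3P = (0, 1)
  4P = (1, 2)
  5P = O

ord(P) = 5


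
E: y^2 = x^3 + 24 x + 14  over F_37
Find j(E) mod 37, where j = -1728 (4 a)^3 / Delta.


Delta = -16(4 a^3 + 27 b^2) mod 37 = 29
-1728 * (4 a)^3 = -1728 * (4*24)^3 mod 37 = 23
j = 23 * 29^(-1) mod 37 = 11

j = 11 (mod 37)


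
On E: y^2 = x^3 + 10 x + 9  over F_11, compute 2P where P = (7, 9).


Doubling: s = (3 x1^2 + a) / (2 y1)
s = (3*7^2 + 10) / (2*9) mod 11 = 2
x3 = s^2 - 2 x1 mod 11 = 2^2 - 2*7 = 1
y3 = s (x1 - x3) - y1 mod 11 = 2 * (7 - 1) - 9 = 3

2P = (1, 3)


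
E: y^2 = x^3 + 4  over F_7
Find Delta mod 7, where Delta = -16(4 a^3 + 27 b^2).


4 a^3 + 27 b^2 = 4*0^3 + 27*4^2 = 0 + 432 = 432
Delta = -16 * (432) = -6912
Delta mod 7 = 4

Delta = 4 (mod 7)


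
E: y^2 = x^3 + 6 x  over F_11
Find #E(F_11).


For each x in F_11, count y with y^2 = x^3 + 6 x + 0 mod 11:
  x = 0: RHS = 0, y in [0]  -> 1 point(s)
  x = 2: RHS = 9, y in [3, 8]  -> 2 point(s)
  x = 3: RHS = 1, y in [1, 10]  -> 2 point(s)
  x = 4: RHS = 0, y in [0]  -> 1 point(s)
  x = 5: RHS = 1, y in [1, 10]  -> 2 point(s)
  x = 7: RHS = 0, y in [0]  -> 1 point(s)
  x = 10: RHS = 4, y in [2, 9]  -> 2 point(s)
Affine points: 11. Add the point at infinity: total = 12.

#E(F_11) = 12


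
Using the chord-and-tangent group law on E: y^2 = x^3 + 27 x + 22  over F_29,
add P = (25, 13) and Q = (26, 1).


P != Q, so use the chord formula.
s = (y2 - y1) / (x2 - x1) = (17) / (1) mod 29 = 17
x3 = s^2 - x1 - x2 mod 29 = 17^2 - 25 - 26 = 6
y3 = s (x1 - x3) - y1 mod 29 = 17 * (25 - 6) - 13 = 20

P + Q = (6, 20)


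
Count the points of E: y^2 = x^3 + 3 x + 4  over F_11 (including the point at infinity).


For each x in F_11, count y with y^2 = x^3 + 3 x + 4 mod 11:
  x = 0: RHS = 4, y in [2, 9]  -> 2 point(s)
  x = 4: RHS = 3, y in [5, 6]  -> 2 point(s)
  x = 5: RHS = 1, y in [1, 10]  -> 2 point(s)
  x = 7: RHS = 5, y in [4, 7]  -> 2 point(s)
  x = 8: RHS = 1, y in [1, 10]  -> 2 point(s)
  x = 9: RHS = 1, y in [1, 10]  -> 2 point(s)
  x = 10: RHS = 0, y in [0]  -> 1 point(s)
Affine points: 13. Add the point at infinity: total = 14.

#E(F_11) = 14


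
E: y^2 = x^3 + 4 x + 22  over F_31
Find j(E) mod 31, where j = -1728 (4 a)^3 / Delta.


Delta = -16(4 a^3 + 27 b^2) mod 31 = 3
-1728 * (4 a)^3 = -1728 * (4*4)^3 mod 31 = 1
j = 1 * 3^(-1) mod 31 = 21

j = 21 (mod 31)


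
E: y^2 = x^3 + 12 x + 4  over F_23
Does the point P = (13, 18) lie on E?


Check whether y^2 = x^3 + 12 x + 4 (mod 23) for (x, y) = (13, 18).
LHS: y^2 = 18^2 mod 23 = 2
RHS: x^3 + 12 x + 4 = 13^3 + 12*13 + 4 mod 23 = 11
LHS != RHS

No, not on the curve


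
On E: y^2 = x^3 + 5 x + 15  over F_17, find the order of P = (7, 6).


Compute successive multiples of P until we hit O:
  1P = (7, 6)
  2P = (1, 2)
  3P = (0, 10)
  4P = (2, 13)
  5P = (12, 1)
  6P = (16, 3)
  7P = (13, 13)
  8P = (13, 4)
  ... (continuing to 15P)
  15P = O

ord(P) = 15


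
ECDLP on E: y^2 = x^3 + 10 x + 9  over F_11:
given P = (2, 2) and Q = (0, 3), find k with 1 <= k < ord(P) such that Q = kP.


Enumerate multiples of P until we hit Q = (0, 3):
  1P = (2, 2)
  2P = (7, 9)
  3P = (0, 3)
Match found at i = 3.

k = 3


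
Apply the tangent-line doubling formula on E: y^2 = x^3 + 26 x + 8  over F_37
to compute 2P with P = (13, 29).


Doubling: s = (3 x1^2 + a) / (2 y1)
s = (3*13^2 + 26) / (2*29) mod 37 = 6
x3 = s^2 - 2 x1 mod 37 = 6^2 - 2*13 = 10
y3 = s (x1 - x3) - y1 mod 37 = 6 * (13 - 10) - 29 = 26

2P = (10, 26)


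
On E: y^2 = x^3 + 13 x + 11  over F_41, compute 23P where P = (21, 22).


k = 23 = 10111_2 (binary, LSB first: 11101)
Double-and-add from P = (21, 22):
  bit 0 = 1: acc = O + (21, 22) = (21, 22)
  bit 1 = 1: acc = (21, 22) + (22, 11) = (37, 31)
  bit 2 = 1: acc = (37, 31) + (28, 33) = (13, 32)
  bit 3 = 0: acc unchanged = (13, 32)
  bit 4 = 1: acc = (13, 32) + (4, 2) = (26, 34)

23P = (26, 34)


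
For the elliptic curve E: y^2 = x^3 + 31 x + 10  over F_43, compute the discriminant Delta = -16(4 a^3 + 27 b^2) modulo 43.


4 a^3 + 27 b^2 = 4*31^3 + 27*10^2 = 119164 + 2700 = 121864
Delta = -16 * (121864) = -1949824
Delta mod 43 = 11

Delta = 11 (mod 43)


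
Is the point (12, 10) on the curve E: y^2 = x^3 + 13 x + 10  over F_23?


Check whether y^2 = x^3 + 13 x + 10 (mod 23) for (x, y) = (12, 10).
LHS: y^2 = 10^2 mod 23 = 8
RHS: x^3 + 13 x + 10 = 12^3 + 13*12 + 10 mod 23 = 8
LHS = RHS

Yes, on the curve


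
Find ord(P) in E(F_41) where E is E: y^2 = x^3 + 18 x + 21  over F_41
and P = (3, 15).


Compute successive multiples of P until we hit O:
  1P = (3, 15)
  2P = (27, 31)
  3P = (16, 31)
  4P = (24, 38)
  5P = (39, 10)
  6P = (0, 29)
  7P = (37, 7)
  8P = (9, 25)
  ... (continuing to 17P)
  17P = O

ord(P) = 17


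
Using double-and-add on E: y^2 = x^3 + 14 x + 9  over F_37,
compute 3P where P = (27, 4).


k = 3 = 11_2 (binary, LSB first: 11)
Double-and-add from P = (27, 4):
  bit 0 = 1: acc = O + (27, 4) = (27, 4)
  bit 1 = 1: acc = (27, 4) + (32, 31) = (19, 17)

3P = (19, 17)


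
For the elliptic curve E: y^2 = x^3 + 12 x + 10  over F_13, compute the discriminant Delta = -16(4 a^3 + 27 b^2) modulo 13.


4 a^3 + 27 b^2 = 4*12^3 + 27*10^2 = 6912 + 2700 = 9612
Delta = -16 * (9612) = -153792
Delta mod 13 = 11

Delta = 11 (mod 13)


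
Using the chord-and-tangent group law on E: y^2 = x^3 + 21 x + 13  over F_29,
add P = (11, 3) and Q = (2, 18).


P != Q, so use the chord formula.
s = (y2 - y1) / (x2 - x1) = (15) / (20) mod 29 = 8
x3 = s^2 - x1 - x2 mod 29 = 8^2 - 11 - 2 = 22
y3 = s (x1 - x3) - y1 mod 29 = 8 * (11 - 22) - 3 = 25

P + Q = (22, 25)


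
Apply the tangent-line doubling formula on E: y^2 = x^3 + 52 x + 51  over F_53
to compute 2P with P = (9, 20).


Doubling: s = (3 x1^2 + a) / (2 y1)
s = (3*9^2 + 52) / (2*20) mod 53 = 14
x3 = s^2 - 2 x1 mod 53 = 14^2 - 2*9 = 19
y3 = s (x1 - x3) - y1 mod 53 = 14 * (9 - 19) - 20 = 52

2P = (19, 52)


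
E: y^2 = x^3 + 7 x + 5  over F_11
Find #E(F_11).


For each x in F_11, count y with y^2 = x^3 + 7 x + 5 mod 11:
  x = 0: RHS = 5, y in [4, 7]  -> 2 point(s)
  x = 2: RHS = 5, y in [4, 7]  -> 2 point(s)
  x = 3: RHS = 9, y in [3, 8]  -> 2 point(s)
  x = 4: RHS = 9, y in [3, 8]  -> 2 point(s)
  x = 5: RHS = 0, y in [0]  -> 1 point(s)
  x = 7: RHS = 1, y in [1, 10]  -> 2 point(s)
  x = 8: RHS = 1, y in [1, 10]  -> 2 point(s)
  x = 9: RHS = 5, y in [4, 7]  -> 2 point(s)
Affine points: 15. Add the point at infinity: total = 16.

#E(F_11) = 16


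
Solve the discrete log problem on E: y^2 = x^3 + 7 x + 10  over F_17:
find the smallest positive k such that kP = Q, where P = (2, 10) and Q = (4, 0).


Enumerate multiples of P until we hit Q = (4, 0):
  1P = (2, 10)
  2P = (4, 0)
Match found at i = 2.

k = 2


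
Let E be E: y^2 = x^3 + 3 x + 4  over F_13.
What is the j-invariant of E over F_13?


Delta = -16(4 a^3 + 27 b^2) mod 13 = 5
-1728 * (4 a)^3 = -1728 * (4*3)^3 mod 13 = 12
j = 12 * 5^(-1) mod 13 = 5

j = 5 (mod 13)


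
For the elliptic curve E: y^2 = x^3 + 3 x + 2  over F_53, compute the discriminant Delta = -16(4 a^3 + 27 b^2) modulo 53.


4 a^3 + 27 b^2 = 4*3^3 + 27*2^2 = 108 + 108 = 216
Delta = -16 * (216) = -3456
Delta mod 53 = 42

Delta = 42 (mod 53)


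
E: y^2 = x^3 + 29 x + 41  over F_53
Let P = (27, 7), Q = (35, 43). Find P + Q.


P != Q, so use the chord formula.
s = (y2 - y1) / (x2 - x1) = (36) / (8) mod 53 = 31
x3 = s^2 - x1 - x2 mod 53 = 31^2 - 27 - 35 = 51
y3 = s (x1 - x3) - y1 mod 53 = 31 * (27 - 51) - 7 = 44

P + Q = (51, 44)


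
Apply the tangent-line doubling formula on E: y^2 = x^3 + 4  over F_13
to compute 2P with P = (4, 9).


Doubling: s = (3 x1^2 + a) / (2 y1)
s = (3*4^2 + 0) / (2*9) mod 13 = 7
x3 = s^2 - 2 x1 mod 13 = 7^2 - 2*4 = 2
y3 = s (x1 - x3) - y1 mod 13 = 7 * (4 - 2) - 9 = 5

2P = (2, 5)


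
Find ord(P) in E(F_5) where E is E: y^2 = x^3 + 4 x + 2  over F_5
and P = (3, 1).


Compute successive multiples of P until we hit O:
  1P = (3, 1)
  2P = (3, 4)
  3P = O

ord(P) = 3


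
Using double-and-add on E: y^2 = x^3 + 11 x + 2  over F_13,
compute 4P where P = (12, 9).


k = 4 = 100_2 (binary, LSB first: 001)
Double-and-add from P = (12, 9):
  bit 0 = 0: acc unchanged = O
  bit 1 = 0: acc unchanged = O
  bit 2 = 1: acc = O + (8, 2) = (8, 2)

4P = (8, 2)


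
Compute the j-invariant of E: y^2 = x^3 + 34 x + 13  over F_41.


Delta = -16(4 a^3 + 27 b^2) mod 41 = 30
-1728 * (4 a)^3 = -1728 * (4*34)^3 mod 41 = 20
j = 20 * 30^(-1) mod 41 = 28

j = 28 (mod 41)


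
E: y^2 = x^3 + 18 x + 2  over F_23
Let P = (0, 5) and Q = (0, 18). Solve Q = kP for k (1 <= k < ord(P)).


Enumerate multiples of P until we hit Q = (0, 18):
  1P = (0, 5)
  2P = (6, 21)
  3P = (19, 21)
  4P = (20, 6)
  5P = (21, 2)
  6P = (10, 3)
  7P = (2, 0)
  8P = (10, 20)
  9P = (21, 21)
  10P = (20, 17)
  11P = (19, 2)
  12P = (6, 2)
  13P = (0, 18)
Match found at i = 13.

k = 13


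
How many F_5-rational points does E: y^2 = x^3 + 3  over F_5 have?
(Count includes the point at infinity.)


For each x in F_5, count y with y^2 = x^3 + 0 x + 3 mod 5:
  x = 1: RHS = 4, y in [2, 3]  -> 2 point(s)
  x = 2: RHS = 1, y in [1, 4]  -> 2 point(s)
  x = 3: RHS = 0, y in [0]  -> 1 point(s)
Affine points: 5. Add the point at infinity: total = 6.

#E(F_5) = 6


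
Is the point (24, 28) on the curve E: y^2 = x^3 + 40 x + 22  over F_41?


Check whether y^2 = x^3 + 40 x + 22 (mod 41) for (x, y) = (24, 28).
LHS: y^2 = 28^2 mod 41 = 5
RHS: x^3 + 40 x + 22 = 24^3 + 40*24 + 22 mod 41 = 5
LHS = RHS

Yes, on the curve


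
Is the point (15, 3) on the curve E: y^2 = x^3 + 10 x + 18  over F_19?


Check whether y^2 = x^3 + 10 x + 18 (mod 19) for (x, y) = (15, 3).
LHS: y^2 = 3^2 mod 19 = 9
RHS: x^3 + 10 x + 18 = 15^3 + 10*15 + 18 mod 19 = 9
LHS = RHS

Yes, on the curve


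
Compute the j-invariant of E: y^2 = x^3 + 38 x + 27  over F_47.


Delta = -16(4 a^3 + 27 b^2) mod 47 = 4
-1728 * (4 a)^3 = -1728 * (4*38)^3 mod 47 = 24
j = 24 * 4^(-1) mod 47 = 6

j = 6 (mod 47)


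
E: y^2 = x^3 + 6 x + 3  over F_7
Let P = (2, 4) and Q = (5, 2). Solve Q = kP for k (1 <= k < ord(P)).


Enumerate multiples of P until we hit Q = (5, 2):
  1P = (2, 4)
  2P = (5, 5)
  3P = (4, 0)
  4P = (5, 2)
Match found at i = 4.

k = 4


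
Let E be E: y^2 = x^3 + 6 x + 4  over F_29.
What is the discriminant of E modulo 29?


4 a^3 + 27 b^2 = 4*6^3 + 27*4^2 = 864 + 432 = 1296
Delta = -16 * (1296) = -20736
Delta mod 29 = 28

Delta = 28 (mod 29)


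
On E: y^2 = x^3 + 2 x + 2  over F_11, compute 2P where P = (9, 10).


Doubling: s = (3 x1^2 + a) / (2 y1)
s = (3*9^2 + 2) / (2*10) mod 11 = 4
x3 = s^2 - 2 x1 mod 11 = 4^2 - 2*9 = 9
y3 = s (x1 - x3) - y1 mod 11 = 4 * (9 - 9) - 10 = 1

2P = (9, 1)


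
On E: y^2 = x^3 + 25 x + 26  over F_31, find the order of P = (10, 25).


Compute successive multiples of P until we hit O:
  1P = (10, 25)
  2P = (30, 0)
  3P = (10, 6)
  4P = O

ord(P) = 4


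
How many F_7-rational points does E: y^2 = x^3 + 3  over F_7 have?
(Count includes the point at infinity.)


For each x in F_7, count y with y^2 = x^3 + 0 x + 3 mod 7:
  x = 1: RHS = 4, y in [2, 5]  -> 2 point(s)
  x = 2: RHS = 4, y in [2, 5]  -> 2 point(s)
  x = 3: RHS = 2, y in [3, 4]  -> 2 point(s)
  x = 4: RHS = 4, y in [2, 5]  -> 2 point(s)
  x = 5: RHS = 2, y in [3, 4]  -> 2 point(s)
  x = 6: RHS = 2, y in [3, 4]  -> 2 point(s)
Affine points: 12. Add the point at infinity: total = 13.

#E(F_7) = 13


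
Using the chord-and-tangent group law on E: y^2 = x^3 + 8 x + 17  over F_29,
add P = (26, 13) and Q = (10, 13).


P != Q, so use the chord formula.
s = (y2 - y1) / (x2 - x1) = (0) / (13) mod 29 = 0
x3 = s^2 - x1 - x2 mod 29 = 0^2 - 26 - 10 = 22
y3 = s (x1 - x3) - y1 mod 29 = 0 * (26 - 22) - 13 = 16

P + Q = (22, 16)


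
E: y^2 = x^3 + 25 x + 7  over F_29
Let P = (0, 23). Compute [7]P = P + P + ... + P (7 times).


k = 7 = 111_2 (binary, LSB first: 111)
Double-and-add from P = (0, 23):
  bit 0 = 1: acc = O + (0, 23) = (0, 23)
  bit 1 = 1: acc = (0, 23) + (13, 21) = (21, 7)
  bit 2 = 1: acc = (21, 7) + (12, 11) = (3, 14)

7P = (3, 14)


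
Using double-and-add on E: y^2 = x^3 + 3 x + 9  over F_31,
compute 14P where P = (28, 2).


k = 14 = 1110_2 (binary, LSB first: 0111)
Double-and-add from P = (28, 2):
  bit 0 = 0: acc unchanged = O
  bit 1 = 1: acc = O + (8, 24) = (8, 24)
  bit 2 = 1: acc = (8, 24) + (20, 28) = (10, 27)
  bit 3 = 1: acc = (10, 27) + (23, 0) = (8, 7)

14P = (8, 7)


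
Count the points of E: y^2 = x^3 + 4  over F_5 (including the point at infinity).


For each x in F_5, count y with y^2 = x^3 + 0 x + 4 mod 5:
  x = 0: RHS = 4, y in [2, 3]  -> 2 point(s)
  x = 1: RHS = 0, y in [0]  -> 1 point(s)
  x = 3: RHS = 1, y in [1, 4]  -> 2 point(s)
Affine points: 5. Add the point at infinity: total = 6.

#E(F_5) = 6


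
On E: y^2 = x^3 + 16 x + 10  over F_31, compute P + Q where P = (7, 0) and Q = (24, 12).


P != Q, so use the chord formula.
s = (y2 - y1) / (x2 - x1) = (12) / (17) mod 31 = 8
x3 = s^2 - x1 - x2 mod 31 = 8^2 - 7 - 24 = 2
y3 = s (x1 - x3) - y1 mod 31 = 8 * (7 - 2) - 0 = 9

P + Q = (2, 9)


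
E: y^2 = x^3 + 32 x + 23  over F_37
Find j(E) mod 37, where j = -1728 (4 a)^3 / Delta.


Delta = -16(4 a^3 + 27 b^2) mod 37 = 29
-1728 * (4 a)^3 = -1728 * (4*32)^3 mod 37 = 23
j = 23 * 29^(-1) mod 37 = 11

j = 11 (mod 37)


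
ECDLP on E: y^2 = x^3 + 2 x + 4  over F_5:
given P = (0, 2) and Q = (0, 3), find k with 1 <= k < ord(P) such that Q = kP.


Enumerate multiples of P until we hit Q = (0, 3):
  1P = (0, 2)
  2P = (4, 1)
  3P = (2, 1)
  4P = (2, 4)
  5P = (4, 4)
  6P = (0, 3)
Match found at i = 6.

k = 6


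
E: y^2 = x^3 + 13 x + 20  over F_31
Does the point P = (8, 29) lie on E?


Check whether y^2 = x^3 + 13 x + 20 (mod 31) for (x, y) = (8, 29).
LHS: y^2 = 29^2 mod 31 = 4
RHS: x^3 + 13 x + 20 = 8^3 + 13*8 + 20 mod 31 = 16
LHS != RHS

No, not on the curve


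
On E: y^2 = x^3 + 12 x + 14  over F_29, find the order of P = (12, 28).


Compute successive multiples of P until we hit O:
  1P = (12, 28)
  2P = (18, 28)
  3P = (28, 1)
  4P = (23, 25)
  5P = (19, 24)
  6P = (22, 15)
  7P = (8, 19)
  8P = (5, 24)
  ... (continuing to 21P)
  21P = O

ord(P) = 21


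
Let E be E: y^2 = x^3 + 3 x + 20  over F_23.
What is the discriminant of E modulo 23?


4 a^3 + 27 b^2 = 4*3^3 + 27*20^2 = 108 + 10800 = 10908
Delta = -16 * (10908) = -174528
Delta mod 23 = 19

Delta = 19 (mod 23)


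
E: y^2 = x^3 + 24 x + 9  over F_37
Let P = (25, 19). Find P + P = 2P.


Doubling: s = (3 x1^2 + a) / (2 y1)
s = (3*25^2 + 24) / (2*19) mod 37 = 12
x3 = s^2 - 2 x1 mod 37 = 12^2 - 2*25 = 20
y3 = s (x1 - x3) - y1 mod 37 = 12 * (25 - 20) - 19 = 4

2P = (20, 4)


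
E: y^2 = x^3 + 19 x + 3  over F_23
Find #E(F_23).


For each x in F_23, count y with y^2 = x^3 + 19 x + 3 mod 23:
  x = 0: RHS = 3, y in [7, 16]  -> 2 point(s)
  x = 1: RHS = 0, y in [0]  -> 1 point(s)
  x = 2: RHS = 3, y in [7, 16]  -> 2 point(s)
  x = 3: RHS = 18, y in [8, 15]  -> 2 point(s)
  x = 5: RHS = 16, y in [4, 19]  -> 2 point(s)
  x = 8: RHS = 0, y in [0]  -> 1 point(s)
  x = 9: RHS = 6, y in [11, 12]  -> 2 point(s)
  x = 11: RHS = 2, y in [5, 18]  -> 2 point(s)
  x = 12: RHS = 4, y in [2, 21]  -> 2 point(s)
  x = 13: RHS = 9, y in [3, 20]  -> 2 point(s)
  x = 14: RHS = 0, y in [0]  -> 1 point(s)
  x = 15: RHS = 6, y in [11, 12]  -> 2 point(s)
  x = 17: RHS = 18, y in [8, 15]  -> 2 point(s)
  x = 18: RHS = 13, y in [6, 17]  -> 2 point(s)
  x = 19: RHS = 1, y in [1, 22]  -> 2 point(s)
  x = 21: RHS = 3, y in [7, 16]  -> 2 point(s)
  x = 22: RHS = 6, y in [11, 12]  -> 2 point(s)
Affine points: 31. Add the point at infinity: total = 32.

#E(F_23) = 32


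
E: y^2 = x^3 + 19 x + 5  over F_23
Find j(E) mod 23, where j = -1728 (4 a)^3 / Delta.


Delta = -16(4 a^3 + 27 b^2) mod 23 = 12
-1728 * (4 a)^3 = -1728 * (4*19)^3 mod 23 = 6
j = 6 * 12^(-1) mod 23 = 12

j = 12 (mod 23)


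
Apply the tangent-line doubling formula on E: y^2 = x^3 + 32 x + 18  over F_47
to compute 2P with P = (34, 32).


Doubling: s = (3 x1^2 + a) / (2 y1)
s = (3*34^2 + 32) / (2*32) mod 47 = 40
x3 = s^2 - 2 x1 mod 47 = 40^2 - 2*34 = 28
y3 = s (x1 - x3) - y1 mod 47 = 40 * (34 - 28) - 32 = 20

2P = (28, 20)


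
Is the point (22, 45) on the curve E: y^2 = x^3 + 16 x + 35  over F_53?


Check whether y^2 = x^3 + 16 x + 35 (mod 53) for (x, y) = (22, 45).
LHS: y^2 = 45^2 mod 53 = 11
RHS: x^3 + 16 x + 35 = 22^3 + 16*22 + 35 mod 53 = 11
LHS = RHS

Yes, on the curve


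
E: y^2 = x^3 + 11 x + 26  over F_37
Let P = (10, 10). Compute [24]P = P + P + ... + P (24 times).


k = 24 = 11000_2 (binary, LSB first: 00011)
Double-and-add from P = (10, 10):
  bit 0 = 0: acc unchanged = O
  bit 1 = 0: acc unchanged = O
  bit 2 = 0: acc unchanged = O
  bit 3 = 1: acc = O + (12, 6) = (12, 6)
  bit 4 = 1: acc = (12, 6) + (22, 1) = (31, 22)

24P = (31, 22)


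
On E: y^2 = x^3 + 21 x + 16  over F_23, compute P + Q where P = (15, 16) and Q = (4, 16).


P != Q, so use the chord formula.
s = (y2 - y1) / (x2 - x1) = (0) / (12) mod 23 = 0
x3 = s^2 - x1 - x2 mod 23 = 0^2 - 15 - 4 = 4
y3 = s (x1 - x3) - y1 mod 23 = 0 * (15 - 4) - 16 = 7

P + Q = (4, 7)


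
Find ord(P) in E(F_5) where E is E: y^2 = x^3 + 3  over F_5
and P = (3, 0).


Compute successive multiples of P until we hit O:
  1P = (3, 0)
  2P = O

ord(P) = 2


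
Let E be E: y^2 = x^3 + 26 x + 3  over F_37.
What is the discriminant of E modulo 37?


4 a^3 + 27 b^2 = 4*26^3 + 27*3^2 = 70304 + 243 = 70547
Delta = -16 * (70547) = -1128752
Delta mod 37 = 7

Delta = 7 (mod 37)


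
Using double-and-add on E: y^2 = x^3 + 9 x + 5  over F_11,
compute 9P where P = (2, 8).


k = 9 = 1001_2 (binary, LSB first: 1001)
Double-and-add from P = (2, 8):
  bit 0 = 1: acc = O + (2, 8) = (2, 8)
  bit 1 = 0: acc unchanged = (2, 8)
  bit 2 = 0: acc unchanged = (2, 8)
  bit 3 = 1: acc = (2, 8) + (7, 2) = (3, 2)

9P = (3, 2)


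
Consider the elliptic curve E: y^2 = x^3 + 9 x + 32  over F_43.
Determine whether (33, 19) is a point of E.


Check whether y^2 = x^3 + 9 x + 32 (mod 43) for (x, y) = (33, 19).
LHS: y^2 = 19^2 mod 43 = 17
RHS: x^3 + 9 x + 32 = 33^3 + 9*33 + 32 mod 43 = 17
LHS = RHS

Yes, on the curve


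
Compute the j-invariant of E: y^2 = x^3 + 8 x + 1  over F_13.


Delta = -16(4 a^3 + 27 b^2) mod 13 = 2
-1728 * (4 a)^3 = -1728 * (4*8)^3 mod 13 = 8
j = 8 * 2^(-1) mod 13 = 4

j = 4 (mod 13)


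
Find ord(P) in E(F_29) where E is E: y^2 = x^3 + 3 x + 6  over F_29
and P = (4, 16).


Compute successive multiples of P until we hit O:
  1P = (4, 16)
  2P = (20, 2)
  3P = (18, 18)
  4P = (23, 2)
  5P = (26, 17)
  6P = (15, 27)
  7P = (11, 6)
  8P = (19, 22)
  ... (continuing to 33P)
  33P = O

ord(P) = 33


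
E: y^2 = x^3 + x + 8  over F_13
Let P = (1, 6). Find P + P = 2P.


Doubling: s = (3 x1^2 + a) / (2 y1)
s = (3*1^2 + 1) / (2*6) mod 13 = 9
x3 = s^2 - 2 x1 mod 13 = 9^2 - 2*1 = 1
y3 = s (x1 - x3) - y1 mod 13 = 9 * (1 - 1) - 6 = 7

2P = (1, 7)


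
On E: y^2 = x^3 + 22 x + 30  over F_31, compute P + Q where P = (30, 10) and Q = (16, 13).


P != Q, so use the chord formula.
s = (y2 - y1) / (x2 - x1) = (3) / (17) mod 31 = 2
x3 = s^2 - x1 - x2 mod 31 = 2^2 - 30 - 16 = 20
y3 = s (x1 - x3) - y1 mod 31 = 2 * (30 - 20) - 10 = 10

P + Q = (20, 10)


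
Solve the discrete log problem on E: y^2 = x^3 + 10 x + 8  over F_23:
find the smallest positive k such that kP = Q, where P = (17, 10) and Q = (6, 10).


Enumerate multiples of P until we hit Q = (6, 10):
  1P = (17, 10)
  2P = (13, 9)
  3P = (6, 10)
Match found at i = 3.

k = 3


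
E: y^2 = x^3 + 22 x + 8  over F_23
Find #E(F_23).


For each x in F_23, count y with y^2 = x^3 + 22 x + 8 mod 23:
  x = 0: RHS = 8, y in [10, 13]  -> 2 point(s)
  x = 1: RHS = 8, y in [10, 13]  -> 2 point(s)
  x = 3: RHS = 9, y in [3, 20]  -> 2 point(s)
  x = 5: RHS = 13, y in [6, 17]  -> 2 point(s)
  x = 8: RHS = 6, y in [11, 12]  -> 2 point(s)
  x = 10: RHS = 9, y in [3, 20]  -> 2 point(s)
  x = 14: RHS = 1, y in [1, 22]  -> 2 point(s)
  x = 18: RHS = 3, y in [7, 16]  -> 2 point(s)
  x = 21: RHS = 2, y in [5, 18]  -> 2 point(s)
  x = 22: RHS = 8, y in [10, 13]  -> 2 point(s)
Affine points: 20. Add the point at infinity: total = 21.

#E(F_23) = 21


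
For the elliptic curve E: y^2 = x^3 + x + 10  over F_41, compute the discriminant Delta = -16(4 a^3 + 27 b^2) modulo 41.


4 a^3 + 27 b^2 = 4*1^3 + 27*10^2 = 4 + 2700 = 2704
Delta = -16 * (2704) = -43264
Delta mod 41 = 32

Delta = 32 (mod 41)


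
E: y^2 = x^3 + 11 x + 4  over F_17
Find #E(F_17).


For each x in F_17, count y with y^2 = x^3 + 11 x + 4 mod 17:
  x = 0: RHS = 4, y in [2, 15]  -> 2 point(s)
  x = 1: RHS = 16, y in [4, 13]  -> 2 point(s)
  x = 2: RHS = 0, y in [0]  -> 1 point(s)
  x = 3: RHS = 13, y in [8, 9]  -> 2 point(s)
  x = 7: RHS = 16, y in [4, 13]  -> 2 point(s)
  x = 8: RHS = 9, y in [3, 14]  -> 2 point(s)
  x = 9: RHS = 16, y in [4, 13]  -> 2 point(s)
  x = 10: RHS = 9, y in [3, 14]  -> 2 point(s)
  x = 13: RHS = 15, y in [7, 10]  -> 2 point(s)
  x = 15: RHS = 8, y in [5, 12]  -> 2 point(s)
  x = 16: RHS = 9, y in [3, 14]  -> 2 point(s)
Affine points: 21. Add the point at infinity: total = 22.

#E(F_17) = 22


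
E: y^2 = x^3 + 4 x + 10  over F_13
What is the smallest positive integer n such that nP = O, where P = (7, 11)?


Compute successive multiples of P until we hit O:
  1P = (7, 11)
  2P = (3, 7)
  3P = (4, 5)
  4P = (6, 4)
  5P = (10, 7)
  6P = (5, 8)
  7P = (0, 6)
  8P = (2, 0)
  ... (continuing to 16P)
  16P = O

ord(P) = 16


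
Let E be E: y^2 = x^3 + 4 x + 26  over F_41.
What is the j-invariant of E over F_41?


Delta = -16(4 a^3 + 27 b^2) mod 41 = 15
-1728 * (4 a)^3 = -1728 * (4*4)^3 mod 41 = 24
j = 24 * 15^(-1) mod 41 = 18

j = 18 (mod 41)


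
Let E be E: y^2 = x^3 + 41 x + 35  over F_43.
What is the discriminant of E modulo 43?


4 a^3 + 27 b^2 = 4*41^3 + 27*35^2 = 275684 + 33075 = 308759
Delta = -16 * (308759) = -4940144
Delta mod 43 = 40

Delta = 40 (mod 43)


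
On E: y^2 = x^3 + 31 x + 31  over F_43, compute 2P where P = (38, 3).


Doubling: s = (3 x1^2 + a) / (2 y1)
s = (3*38^2 + 31) / (2*3) mod 43 = 32
x3 = s^2 - 2 x1 mod 43 = 32^2 - 2*38 = 2
y3 = s (x1 - x3) - y1 mod 43 = 32 * (38 - 2) - 3 = 31

2P = (2, 31)


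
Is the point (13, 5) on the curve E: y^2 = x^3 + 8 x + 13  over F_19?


Check whether y^2 = x^3 + 8 x + 13 (mod 19) for (x, y) = (13, 5).
LHS: y^2 = 5^2 mod 19 = 6
RHS: x^3 + 8 x + 13 = 13^3 + 8*13 + 13 mod 19 = 15
LHS != RHS

No, not on the curve


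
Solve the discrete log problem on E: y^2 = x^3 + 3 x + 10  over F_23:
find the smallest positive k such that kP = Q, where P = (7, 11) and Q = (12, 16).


Enumerate multiples of P until we hit Q = (12, 16):
  1P = (7, 11)
  2P = (15, 16)
  3P = (19, 16)
  4P = (5, 9)
  5P = (12, 7)
  6P = (12, 16)
Match found at i = 6.

k = 6


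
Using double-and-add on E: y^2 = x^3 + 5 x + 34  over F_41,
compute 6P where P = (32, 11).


k = 6 = 110_2 (binary, LSB first: 011)
Double-and-add from P = (32, 11):
  bit 0 = 0: acc unchanged = O
  bit 1 = 1: acc = O + (38, 22) = (38, 22)
  bit 2 = 1: acc = (38, 22) + (15, 32) = (4, 6)

6P = (4, 6)


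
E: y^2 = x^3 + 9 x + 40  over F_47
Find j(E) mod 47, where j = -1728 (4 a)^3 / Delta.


Delta = -16(4 a^3 + 27 b^2) mod 47 = 44
-1728 * (4 a)^3 = -1728 * (4*9)^3 mod 47 = 23
j = 23 * 44^(-1) mod 47 = 8

j = 8 (mod 47)


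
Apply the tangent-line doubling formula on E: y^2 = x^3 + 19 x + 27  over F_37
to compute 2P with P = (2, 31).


Doubling: s = (3 x1^2 + a) / (2 y1)
s = (3*2^2 + 19) / (2*31) mod 37 = 19
x3 = s^2 - 2 x1 mod 37 = 19^2 - 2*2 = 24
y3 = s (x1 - x3) - y1 mod 37 = 19 * (2 - 24) - 31 = 32

2P = (24, 32)


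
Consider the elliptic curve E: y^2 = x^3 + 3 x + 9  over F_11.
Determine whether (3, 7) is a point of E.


Check whether y^2 = x^3 + 3 x + 9 (mod 11) for (x, y) = (3, 7).
LHS: y^2 = 7^2 mod 11 = 5
RHS: x^3 + 3 x + 9 = 3^3 + 3*3 + 9 mod 11 = 1
LHS != RHS

No, not on the curve
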